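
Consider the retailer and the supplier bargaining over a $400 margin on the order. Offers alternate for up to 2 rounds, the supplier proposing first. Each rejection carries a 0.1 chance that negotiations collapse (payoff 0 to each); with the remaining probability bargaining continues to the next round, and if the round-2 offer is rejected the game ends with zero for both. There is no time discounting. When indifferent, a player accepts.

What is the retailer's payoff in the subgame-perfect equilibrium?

Round 2 (the retailer proposes): rejection yields 0 for the supplier; the retailer offers 0 and keeps 400.
Round 1 (the supplier proposes): rejecting gives the retailer an expected 0.9 × 400 = 360; the supplier offers that and keeps 40.

360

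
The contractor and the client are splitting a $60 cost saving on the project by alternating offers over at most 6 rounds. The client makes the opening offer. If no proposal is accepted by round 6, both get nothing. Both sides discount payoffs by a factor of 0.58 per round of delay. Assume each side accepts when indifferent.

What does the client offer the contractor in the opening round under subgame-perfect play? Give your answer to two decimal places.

23.47

By backward induction:
Round 6 (the contractor proposes): the client will accept anything ≥ 0, so the contractor offers 0 and keeps 60.
Round 5 (the client proposes): the contractor can get 60 next round, worth 0.58 × 60 = 34.8 now, so the client offers 34.8, keeping 25.2.
Round 4 (the contractor proposes): the client can get 25.2 next round, worth 0.58 × 25.2 = 14.616 now. The contractor offers 14.616 and keeps 60 − 14.616 = 45.384.
Round 3 (the client proposes): the contractor can get 45.384 next round, worth 0.58 × 45.384 = 26.32272 now; the client offers that and keeps 33.67728.
Round 2 (the contractor proposes): the client can get 33.67728 next round, worth 0.58 × 33.67728 = 19.5328224 now; the contractor offers that and keeps 40.4671776.
Round 1 (the client proposes): the contractor can get 40.4671776 next round, worth 0.58 × 40.4671776 = 23.470963008 now; the client offers that and keeps 36.529036992.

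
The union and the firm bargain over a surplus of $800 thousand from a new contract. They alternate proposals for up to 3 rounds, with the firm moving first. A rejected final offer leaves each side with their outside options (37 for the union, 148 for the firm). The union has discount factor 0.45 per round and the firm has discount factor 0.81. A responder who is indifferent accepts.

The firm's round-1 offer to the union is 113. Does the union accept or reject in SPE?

Accept

Round 3 (the firm proposes): the union gets 37 if talks fail, so the firm offers 37 and keeps 763.
Round 2 (the union proposes): the firm can get 763 next round, worth 0.81 × 763 = 618.03 now, so the union offers 618.03, keeping 181.97.
So by rejecting in round 1, the union gets 181.97 next round, worth 0.45 × 181.97 = 81.8865 now.
Offer 113 ≥ 81.8865, so the union accepts.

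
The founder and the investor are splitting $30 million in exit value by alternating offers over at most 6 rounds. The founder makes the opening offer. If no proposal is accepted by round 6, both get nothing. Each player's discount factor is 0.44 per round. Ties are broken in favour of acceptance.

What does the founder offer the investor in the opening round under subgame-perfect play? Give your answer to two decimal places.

9.32

Round 6 (the investor proposes): rejection yields 0 for the founder; the investor offers 0 and keeps 30.
Round 5 (the founder proposes): the investor can get 30 next round, worth 0.44 × 30 = 13.2 now, so the founder offers 13.2, keeping 16.8.
Round 4 (the investor proposes): the founder can get 16.8 next round, worth 0.44 × 16.8 = 7.392 now, so the investor offers 7.392, keeping 22.608.
Round 3 (the founder proposes): the investor can get 22.608 next round, worth 0.44 × 22.608 = 9.94752 now. The founder offers 9.94752 and keeps 30 − 9.94752 = 20.05248.
Round 2 (the investor proposes): the founder can get 20.05248 next round, worth 0.44 × 20.05248 = 8.8230912 now; the investor offers that and keeps 21.1769088.
Round 1 (the founder proposes): the investor can get 21.1769088 next round, worth 0.44 × 21.1769088 = 9.317839872 now, so the founder offers 9.317839872, keeping 20.682160128.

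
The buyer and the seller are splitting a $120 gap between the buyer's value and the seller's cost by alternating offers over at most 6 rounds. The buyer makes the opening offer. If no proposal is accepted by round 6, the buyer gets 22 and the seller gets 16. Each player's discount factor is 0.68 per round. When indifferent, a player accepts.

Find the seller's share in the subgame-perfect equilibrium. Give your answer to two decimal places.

Round 6 (the seller proposes): the buyer gets 22 if talks fail, so the seller offers 22 and keeps 98.
Round 5 (the buyer proposes): the seller can get 98 next round, worth 0.68 × 98 = 66.64 now. The buyer offers 66.64 and keeps 120 − 66.64 = 53.36.
Round 4 (the seller proposes): the buyer can get 53.36 next round, worth 0.68 × 53.36 = 36.2848 now; the seller offers that and keeps 83.7152.
Round 3 (the buyer proposes): the seller can get 83.7152 next round, worth 0.68 × 83.7152 = 56.926336 now, so the buyer offers 56.926336, keeping 63.073664.
Round 2 (the seller proposes): the buyer can get 63.073664 next round, worth 0.68 × 63.073664 = 42.89009152 now; the seller offers that and keeps 77.10990848.
Round 1 (the buyer proposes): the seller can get 77.10990848 next round, worth 0.68 × 77.10990848 = 52.4347377664 now. The buyer offers 52.4347377664 and keeps 120 − 52.4347377664 = 67.5652622336.

52.43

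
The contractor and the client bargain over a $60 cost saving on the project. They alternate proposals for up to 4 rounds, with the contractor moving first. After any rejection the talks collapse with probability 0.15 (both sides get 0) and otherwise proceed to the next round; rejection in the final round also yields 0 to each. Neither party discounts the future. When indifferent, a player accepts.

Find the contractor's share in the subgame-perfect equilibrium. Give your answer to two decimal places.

15.50

By backward induction:
Round 4 (the client proposes): rejection yields 0 for the contractor; the client offers 0 and keeps 60.
Round 3 (the contractor proposes): rejecting gives the client an expected 0.85 × 60 = 51, so the contractor offers 51, keeping 9.
Round 2 (the client proposes): rejecting gives the contractor an expected 0.85 × 9 = 7.65, so the client offers 7.65, keeping 52.35.
Round 1 (the contractor proposes): rejecting gives the client an expected 0.85 × 52.35 = 44.4975, so the contractor offers 44.4975, keeping 15.5025.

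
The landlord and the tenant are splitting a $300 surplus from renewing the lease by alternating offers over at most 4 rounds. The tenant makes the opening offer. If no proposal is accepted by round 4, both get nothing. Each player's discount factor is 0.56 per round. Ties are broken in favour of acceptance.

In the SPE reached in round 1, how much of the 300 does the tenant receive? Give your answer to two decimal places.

Round 4 (the landlord proposes): rejection yields 0 for the tenant; the landlord offers 0 and keeps 300.
Round 3 (the tenant proposes): the landlord can get 300 next round, worth 0.56 × 300 = 168 now; the tenant offers that and keeps 132.
Round 2 (the landlord proposes): the tenant can get 132 next round, worth 0.56 × 132 = 73.92 now. The landlord offers 73.92 and keeps 300 − 73.92 = 226.08.
Round 1 (the tenant proposes): the landlord can get 226.08 next round, worth 0.56 × 226.08 = 126.6048 now, so the tenant offers 126.6048, keeping 173.3952.

173.40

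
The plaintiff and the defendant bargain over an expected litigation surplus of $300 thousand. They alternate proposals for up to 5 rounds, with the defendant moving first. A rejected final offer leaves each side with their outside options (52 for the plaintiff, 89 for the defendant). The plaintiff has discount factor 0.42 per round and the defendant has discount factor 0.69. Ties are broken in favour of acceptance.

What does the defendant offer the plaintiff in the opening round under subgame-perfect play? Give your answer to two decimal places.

54.75

Round 5 (the defendant proposes): the plaintiff gets 52 if talks fail, so the defendant offers 52 and keeps 248.
Round 4 (the plaintiff proposes): the defendant can get 248 next round, worth 0.69 × 248 = 171.12 now; the plaintiff offers that and keeps 128.88.
Round 3 (the defendant proposes): the plaintiff can get 128.88 next round, worth 0.42 × 128.88 = 54.1296 now; the defendant offers that and keeps 245.8704.
Round 2 (the plaintiff proposes): the defendant can get 245.8704 next round, worth 0.69 × 245.8704 = 169.650576 now. The plaintiff offers 169.650576 and keeps 300 − 169.650576 = 130.349424.
Round 1 (the defendant proposes): the plaintiff can get 130.349424 next round, worth 0.42 × 130.349424 = 54.74675808 now; the defendant offers that and keeps 245.25324192.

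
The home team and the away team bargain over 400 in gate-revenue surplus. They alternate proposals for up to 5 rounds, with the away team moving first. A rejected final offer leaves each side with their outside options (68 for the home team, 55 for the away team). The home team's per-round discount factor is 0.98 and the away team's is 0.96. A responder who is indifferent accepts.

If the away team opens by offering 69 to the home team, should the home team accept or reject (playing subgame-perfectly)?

Work out the home team's continuation value if the offer is rejected.
Round 5 (the away team proposes): the home team gets 68 if talks fail, so the away team offers 68 and keeps 332.
Round 4 (the home team proposes): the away team can get 332 next round, worth 0.96 × 332 = 318.72 now, so the home team offers 318.72, keeping 81.28.
Round 3 (the away team proposes): the home team can get 81.28 next round, worth 0.98 × 81.28 = 79.6544 now, so the away team offers 79.6544, keeping 320.3456.
Round 2 (the home team proposes): the away team can get 320.3456 next round, worth 0.96 × 320.3456 = 307.531776 now; the home team offers that and keeps 92.468224.
So by rejecting in round 1, the home team gets 92.468224 next round, worth 0.98 × 92.468224 = 90.61885952 now.
Offer 69 < 90.61885952, so the home team rejects.

Reject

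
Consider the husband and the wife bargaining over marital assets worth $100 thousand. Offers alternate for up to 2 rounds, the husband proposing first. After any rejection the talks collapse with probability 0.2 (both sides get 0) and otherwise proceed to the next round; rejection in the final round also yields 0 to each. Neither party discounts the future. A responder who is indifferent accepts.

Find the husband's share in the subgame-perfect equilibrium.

20

Round 2 (the wife proposes): rejection yields 0 for the husband; the wife offers 0 and keeps 100.
Round 1 (the husband proposes): rejecting gives the wife an expected 0.8 × 100 = 80, so the husband offers 80, keeping 20.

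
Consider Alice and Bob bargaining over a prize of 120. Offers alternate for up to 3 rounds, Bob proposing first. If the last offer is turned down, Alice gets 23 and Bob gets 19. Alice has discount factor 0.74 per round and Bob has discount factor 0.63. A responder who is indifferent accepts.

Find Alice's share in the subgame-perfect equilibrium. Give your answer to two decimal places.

Round 3 (Bob proposes): Alice gets 23 if talks fail, so Bob offers 23 and keeps 97.
Round 2 (Alice proposes): Bob can get 97 next round, worth 0.63 × 97 = 61.11 now. Alice offers 61.11 and keeps 120 − 61.11 = 58.89.
Round 1 (Bob proposes): Alice can get 58.89 next round, worth 0.74 × 58.89 = 43.5786 now. Bob offers 43.5786 and keeps 120 − 43.5786 = 76.4214.

43.58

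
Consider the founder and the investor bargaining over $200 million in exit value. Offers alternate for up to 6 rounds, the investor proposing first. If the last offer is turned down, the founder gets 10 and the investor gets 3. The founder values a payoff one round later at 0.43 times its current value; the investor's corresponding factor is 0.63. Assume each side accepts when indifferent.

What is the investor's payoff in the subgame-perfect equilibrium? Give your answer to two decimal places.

153.34

Solve by backward induction from round 6.
Round 6 (the founder proposes): the investor gets 3 if talks fail, so the founder offers 3 and keeps 197.
Round 5 (the investor proposes): the founder can get 197 next round, worth 0.43 × 197 = 84.71 now. The investor offers 84.71 and keeps 200 − 84.71 = 115.29.
Round 4 (the founder proposes): the investor can get 115.29 next round, worth 0.63 × 115.29 = 72.6327 now, so the founder offers 72.6327, keeping 127.3673.
Round 3 (the investor proposes): the founder can get 127.3673 next round, worth 0.43 × 127.3673 = 54.767939 now; the investor offers that and keeps 145.232061.
Round 2 (the founder proposes): the investor can get 145.232061 next round, worth 0.63 × 145.232061 = 91.49619843 now. The founder offers 91.49619843 and keeps 200 − 91.49619843 = 108.50380157.
Round 1 (the investor proposes): the founder can get 108.50380157 next round, worth 0.43 × 108.50380157 = 46.6566346751 now, so the investor offers 46.6566346751, keeping 153.3433653249.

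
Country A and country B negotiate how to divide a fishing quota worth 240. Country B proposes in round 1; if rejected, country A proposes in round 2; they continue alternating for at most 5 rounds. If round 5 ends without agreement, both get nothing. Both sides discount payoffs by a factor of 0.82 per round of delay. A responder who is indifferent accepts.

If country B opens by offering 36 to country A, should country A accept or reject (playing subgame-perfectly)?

Reject

Round 5 (country B proposes): rejection yields 0 for country A; country B offers 0 and keeps 240.
Round 4 (country A proposes): country B can get 240 next round, worth 0.82 × 240 = 196.8 now, so country A offers 196.8, keeping 43.2.
Round 3 (country B proposes): country A can get 43.2 next round, worth 0.82 × 43.2 = 35.424 now. Country B offers 35.424 and keeps 240 − 35.424 = 204.576.
Round 2 (country A proposes): country B can get 204.576 next round, worth 0.82 × 204.576 = 167.75232 now; country A offers that and keeps 72.24768.
So by rejecting in round 1, country A gets 72.24768 next round, worth 0.82 × 72.24768 = 59.2430976 now.
Offer 36 < 59.2430976, so country A rejects.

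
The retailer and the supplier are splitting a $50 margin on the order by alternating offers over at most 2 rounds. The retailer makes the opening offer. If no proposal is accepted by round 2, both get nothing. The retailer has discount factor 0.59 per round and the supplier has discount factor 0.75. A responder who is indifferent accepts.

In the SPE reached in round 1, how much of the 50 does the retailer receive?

By backward induction:
Round 2 (the supplier proposes): the retailer will accept anything ≥ 0, so the supplier offers 0 and keeps 50.
Round 1 (the retailer proposes): the supplier can get 50 next round, worth 0.75 × 50 = 37.5 now, so the retailer offers 37.5, keeping 12.5.

12.5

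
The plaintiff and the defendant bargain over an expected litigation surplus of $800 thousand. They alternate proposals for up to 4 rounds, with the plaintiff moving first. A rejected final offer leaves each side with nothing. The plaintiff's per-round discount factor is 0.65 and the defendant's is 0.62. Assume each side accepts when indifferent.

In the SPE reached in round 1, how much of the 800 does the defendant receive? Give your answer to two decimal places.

Round 4 (the defendant proposes): rejection yields 0 for the plaintiff; the defendant offers 0 and keeps 800.
Round 3 (the plaintiff proposes): the defendant can get 800 next round, worth 0.62 × 800 = 496 now, so the plaintiff offers 496, keeping 304.
Round 2 (the defendant proposes): the plaintiff can get 304 next round, worth 0.65 × 304 = 197.6 now; the defendant offers that and keeps 602.4.
Round 1 (the plaintiff proposes): the defendant can get 602.4 next round, worth 0.62 × 602.4 = 373.488 now. The plaintiff offers 373.488 and keeps 800 − 373.488 = 426.512.

373.49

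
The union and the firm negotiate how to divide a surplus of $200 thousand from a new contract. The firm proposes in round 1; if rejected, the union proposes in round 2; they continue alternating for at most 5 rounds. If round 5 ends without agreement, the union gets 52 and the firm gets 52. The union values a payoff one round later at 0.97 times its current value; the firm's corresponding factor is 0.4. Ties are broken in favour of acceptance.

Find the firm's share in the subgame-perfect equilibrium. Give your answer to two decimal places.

Round 5 (the firm proposes): the union gets 52 if talks fail, so the firm offers 52 and keeps 148.
Round 4 (the union proposes): the firm can get 148 next round, worth 0.4 × 148 = 59.2 now, so the union offers 59.2, keeping 140.8.
Round 3 (the firm proposes): the union can get 140.8 next round, worth 0.97 × 140.8 = 136.576 now, so the firm offers 136.576, keeping 63.424.
Round 2 (the union proposes): the firm can get 63.424 next round, worth 0.4 × 63.424 = 25.3696 now, so the union offers 25.3696, keeping 174.6304.
Round 1 (the firm proposes): the union can get 174.6304 next round, worth 0.97 × 174.6304 = 169.391488 now, so the firm offers 169.391488, keeping 30.608512.

30.61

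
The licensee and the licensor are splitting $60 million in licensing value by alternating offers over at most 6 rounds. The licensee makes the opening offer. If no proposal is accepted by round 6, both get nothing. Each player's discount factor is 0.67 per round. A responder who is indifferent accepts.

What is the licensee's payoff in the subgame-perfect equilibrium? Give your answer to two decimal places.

32.68

Work backward from the last round.
Round 6 (the licensor proposes): rejection yields 0 for the licensee; the licensor offers 0 and keeps 60.
Round 5 (the licensee proposes): the licensor can get 60 next round, worth 0.67 × 60 = 40.2 now, so the licensee offers 40.2, keeping 19.8.
Round 4 (the licensor proposes): the licensee can get 19.8 next round, worth 0.67 × 19.8 = 13.266 now. The licensor offers 13.266 and keeps 60 − 13.266 = 46.734.
Round 3 (the licensee proposes): the licensor can get 46.734 next round, worth 0.67 × 46.734 = 31.31178 now; the licensee offers that and keeps 28.68822.
Round 2 (the licensor proposes): the licensee can get 28.68822 next round, worth 0.67 × 28.68822 = 19.2211074 now, so the licensor offers 19.2211074, keeping 40.7788926.
Round 1 (the licensee proposes): the licensor can get 40.7788926 next round, worth 0.67 × 40.7788926 = 27.321858042 now. The licensee offers 27.321858042 and keeps 60 − 27.321858042 = 32.678141958.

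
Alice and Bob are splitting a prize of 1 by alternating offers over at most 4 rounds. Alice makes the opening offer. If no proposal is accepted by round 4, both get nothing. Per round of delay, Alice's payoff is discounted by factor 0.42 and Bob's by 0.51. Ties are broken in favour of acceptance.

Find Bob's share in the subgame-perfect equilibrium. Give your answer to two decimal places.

0.41

Round 4 (Bob proposes): rejection yields 0 for Alice; Bob offers 0 and keeps 1.
Round 3 (Alice proposes): Bob can get 1 next round, worth 0.51 × 1 = 0.51 now; Alice offers that and keeps 0.49.
Round 2 (Bob proposes): Alice can get 0.49 next round, worth 0.42 × 0.49 = 0.2058 now; Bob offers that and keeps 0.7942.
Round 1 (Alice proposes): Bob can get 0.7942 next round, worth 0.51 × 0.7942 = 0.405042 now, so Alice offers 0.405042, keeping 0.594958.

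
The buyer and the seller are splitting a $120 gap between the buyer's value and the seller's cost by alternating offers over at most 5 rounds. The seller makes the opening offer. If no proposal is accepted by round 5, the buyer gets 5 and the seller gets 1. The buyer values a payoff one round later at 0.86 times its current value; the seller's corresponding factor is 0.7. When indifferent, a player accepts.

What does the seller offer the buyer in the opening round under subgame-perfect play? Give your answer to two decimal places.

51.41

Round 5 (the seller proposes): the buyer gets 5 if talks fail, so the seller offers 5 and keeps 115.
Round 4 (the buyer proposes): the seller can get 115 next round, worth 0.7 × 115 = 80.5 now; the buyer offers that and keeps 39.5.
Round 3 (the seller proposes): the buyer can get 39.5 next round, worth 0.86 × 39.5 = 33.97 now, so the seller offers 33.97, keeping 86.03.
Round 2 (the buyer proposes): the seller can get 86.03 next round, worth 0.7 × 86.03 = 60.221 now; the buyer offers that and keeps 59.779.
Round 1 (the seller proposes): the buyer can get 59.779 next round, worth 0.86 × 59.779 = 51.40994 now. The seller offers 51.40994 and keeps 120 − 51.40994 = 68.59006.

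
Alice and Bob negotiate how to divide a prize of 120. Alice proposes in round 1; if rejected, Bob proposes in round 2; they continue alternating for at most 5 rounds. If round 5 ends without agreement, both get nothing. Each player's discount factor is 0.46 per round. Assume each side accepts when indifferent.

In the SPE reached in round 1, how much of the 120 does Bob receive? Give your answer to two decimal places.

Solve by backward induction from round 5.
Round 5 (Alice proposes): Bob will accept anything ≥ 0, so Alice offers 0 and keeps 120.
Round 4 (Bob proposes): Alice can get 120 next round, worth 0.46 × 120 = 55.2 now, so Bob offers 55.2, keeping 64.8.
Round 3 (Alice proposes): Bob can get 64.8 next round, worth 0.46 × 64.8 = 29.808 now. Alice offers 29.808 and keeps 120 − 29.808 = 90.192.
Round 2 (Bob proposes): Alice can get 90.192 next round, worth 0.46 × 90.192 = 41.48832 now, so Bob offers 41.48832, keeping 78.51168.
Round 1 (Alice proposes): Bob can get 78.51168 next round, worth 0.46 × 78.51168 = 36.1153728 now. Alice offers 36.1153728 and keeps 120 − 36.1153728 = 83.8846272.

36.12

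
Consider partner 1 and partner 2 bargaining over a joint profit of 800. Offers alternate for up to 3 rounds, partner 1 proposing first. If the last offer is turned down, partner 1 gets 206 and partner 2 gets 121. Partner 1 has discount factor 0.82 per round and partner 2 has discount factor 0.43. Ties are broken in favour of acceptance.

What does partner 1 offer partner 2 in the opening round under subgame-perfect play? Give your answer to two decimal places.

Round 3 (partner 1 proposes): partner 2 gets 121 if talks fail, so partner 1 offers 121 and keeps 679.
Round 2 (partner 2 proposes): partner 1 can get 679 next round, worth 0.82 × 679 = 556.78 now, so partner 2 offers 556.78, keeping 243.22.
Round 1 (partner 1 proposes): partner 2 can get 243.22 next round, worth 0.43 × 243.22 = 104.5846 now, so partner 1 offers 104.5846, keeping 695.4154.

104.58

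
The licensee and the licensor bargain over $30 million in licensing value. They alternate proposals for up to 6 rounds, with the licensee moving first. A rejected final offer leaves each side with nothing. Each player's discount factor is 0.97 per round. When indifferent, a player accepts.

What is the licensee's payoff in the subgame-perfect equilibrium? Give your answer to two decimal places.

2.54

Round 6 (the licensor proposes): rejection yields 0 for the licensee; the licensor offers 0 and keeps 30.
Round 5 (the licensee proposes): the licensor can get 30 next round, worth 0.97 × 30 = 29.1 now; the licensee offers that and keeps 0.9.
Round 4 (the licensor proposes): the licensee can get 0.9 next round, worth 0.97 × 0.9 = 0.873 now, so the licensor offers 0.873, keeping 29.127.
Round 3 (the licensee proposes): the licensor can get 29.127 next round, worth 0.97 × 29.127 = 28.25319 now; the licensee offers that and keeps 1.74681.
Round 2 (the licensor proposes): the licensee can get 1.74681 next round, worth 0.97 × 1.74681 = 1.6944057 now, so the licensor offers 1.6944057, keeping 28.3055943.
Round 1 (the licensee proposes): the licensor can get 28.3055943 next round, worth 0.97 × 28.3055943 = 27.456426471 now; the licensee offers that and keeps 2.543573529.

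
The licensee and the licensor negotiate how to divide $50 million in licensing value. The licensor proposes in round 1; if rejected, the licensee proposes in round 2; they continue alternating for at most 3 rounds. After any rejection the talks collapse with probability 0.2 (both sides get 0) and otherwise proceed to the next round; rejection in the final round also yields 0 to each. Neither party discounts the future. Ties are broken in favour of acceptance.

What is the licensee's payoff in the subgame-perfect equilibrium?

By backward induction:
Round 3 (the licensor proposes): the licensee will accept anything ≥ 0, so the licensor offers 0 and keeps 50.
Round 2 (the licensee proposes): rejecting gives the licensor an expected 0.8 × 50 = 40; the licensee offers that and keeps 10.
Round 1 (the licensor proposes): rejecting gives the licensee an expected 0.8 × 10 = 8. The licensor offers 8 and keeps 50 − 8 = 42.

8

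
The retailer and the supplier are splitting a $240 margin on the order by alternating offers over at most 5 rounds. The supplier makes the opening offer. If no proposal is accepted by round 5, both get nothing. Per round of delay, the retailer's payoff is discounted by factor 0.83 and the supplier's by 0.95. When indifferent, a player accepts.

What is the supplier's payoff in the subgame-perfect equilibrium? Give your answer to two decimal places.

222.19

Round 5 (the supplier proposes): the retailer will accept anything ≥ 0, so the supplier offers 0 and keeps 240.
Round 4 (the retailer proposes): the supplier can get 240 next round, worth 0.95 × 240 = 228 now, so the retailer offers 228, keeping 12.
Round 3 (the supplier proposes): the retailer can get 12 next round, worth 0.83 × 12 = 9.96 now, so the supplier offers 9.96, keeping 230.04.
Round 2 (the retailer proposes): the supplier can get 230.04 next round, worth 0.95 × 230.04 = 218.538 now, so the retailer offers 218.538, keeping 21.462.
Round 1 (the supplier proposes): the retailer can get 21.462 next round, worth 0.83 × 21.462 = 17.81346 now, so the supplier offers 17.81346, keeping 222.18654.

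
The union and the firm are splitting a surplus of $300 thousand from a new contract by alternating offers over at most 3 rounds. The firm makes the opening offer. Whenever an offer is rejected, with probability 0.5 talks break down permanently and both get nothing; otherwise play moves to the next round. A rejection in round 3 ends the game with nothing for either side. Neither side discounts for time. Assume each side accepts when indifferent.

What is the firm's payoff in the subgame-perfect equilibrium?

By backward induction:
Round 3 (the firm proposes): rejection yields 0 for the union; the firm offers 0 and keeps 300.
Round 2 (the union proposes): rejecting gives the firm an expected 0.5 × 300 = 150, so the union offers 150, keeping 150.
Round 1 (the firm proposes): rejecting gives the union an expected 0.5 × 150 = 75. The firm offers 75 and keeps 300 − 75 = 225.

225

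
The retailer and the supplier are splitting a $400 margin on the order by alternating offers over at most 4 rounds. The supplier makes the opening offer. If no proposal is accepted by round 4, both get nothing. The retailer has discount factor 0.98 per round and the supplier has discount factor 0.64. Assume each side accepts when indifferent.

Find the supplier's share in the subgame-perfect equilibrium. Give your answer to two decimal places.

13.02

Work backward from the last round.
Round 4 (the retailer proposes): rejection yields 0 for the supplier; the retailer offers 0 and keeps 400.
Round 3 (the supplier proposes): the retailer can get 400 next round, worth 0.98 × 400 = 392 now; the supplier offers that and keeps 8.
Round 2 (the retailer proposes): the supplier can get 8 next round, worth 0.64 × 8 = 5.12 now, so the retailer offers 5.12, keeping 394.88.
Round 1 (the supplier proposes): the retailer can get 394.88 next round, worth 0.98 × 394.88 = 386.9824 now; the supplier offers that and keeps 13.0176.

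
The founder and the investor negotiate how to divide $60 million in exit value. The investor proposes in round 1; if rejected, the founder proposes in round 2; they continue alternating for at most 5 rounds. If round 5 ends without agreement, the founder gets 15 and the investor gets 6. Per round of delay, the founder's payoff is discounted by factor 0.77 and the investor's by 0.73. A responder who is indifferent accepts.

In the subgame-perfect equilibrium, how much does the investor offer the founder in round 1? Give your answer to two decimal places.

24.22

Round 5 (the investor proposes): the founder gets 15 if talks fail, so the investor offers 15 and keeps 45.
Round 4 (the founder proposes): the investor can get 45 next round, worth 0.73 × 45 = 32.85 now; the founder offers that and keeps 27.15.
Round 3 (the investor proposes): the founder can get 27.15 next round, worth 0.77 × 27.15 = 20.9055 now; the investor offers that and keeps 39.0945.
Round 2 (the founder proposes): the investor can get 39.0945 next round, worth 0.73 × 39.0945 = 28.538985 now, so the founder offers 28.538985, keeping 31.461015.
Round 1 (the investor proposes): the founder can get 31.461015 next round, worth 0.77 × 31.461015 = 24.22498155 now, so the investor offers 24.22498155, keeping 35.77501845.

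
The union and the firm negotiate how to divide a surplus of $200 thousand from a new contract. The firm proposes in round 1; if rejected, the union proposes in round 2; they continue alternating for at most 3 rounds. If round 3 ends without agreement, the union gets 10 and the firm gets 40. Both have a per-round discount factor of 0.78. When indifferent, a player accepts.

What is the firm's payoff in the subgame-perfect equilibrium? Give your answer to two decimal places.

Round 3 (the firm proposes): the union gets 10 if talks fail, so the firm offers 10 and keeps 190.
Round 2 (the union proposes): the firm can get 190 next round, worth 0.78 × 190 = 148.2 now, so the union offers 148.2, keeping 51.8.
Round 1 (the firm proposes): the union can get 51.8 next round, worth 0.78 × 51.8 = 40.404 now; the firm offers that and keeps 159.596.

159.60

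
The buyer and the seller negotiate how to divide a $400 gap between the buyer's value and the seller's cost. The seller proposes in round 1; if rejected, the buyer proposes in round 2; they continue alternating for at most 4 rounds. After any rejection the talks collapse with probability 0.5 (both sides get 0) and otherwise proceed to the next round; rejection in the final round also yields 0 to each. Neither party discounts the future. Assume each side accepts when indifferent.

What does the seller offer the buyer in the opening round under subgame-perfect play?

Round 4 (the buyer proposes): the seller will accept anything ≥ 0, so the buyer offers 0 and keeps 400.
Round 3 (the seller proposes): rejecting gives the buyer an expected 0.5 × 400 = 200. The seller offers 200 and keeps 400 − 200 = 200.
Round 2 (the buyer proposes): rejecting gives the seller an expected 0.5 × 200 = 100; the buyer offers that and keeps 300.
Round 1 (the seller proposes): rejecting gives the buyer an expected 0.5 × 300 = 150; the seller offers that and keeps 250.

150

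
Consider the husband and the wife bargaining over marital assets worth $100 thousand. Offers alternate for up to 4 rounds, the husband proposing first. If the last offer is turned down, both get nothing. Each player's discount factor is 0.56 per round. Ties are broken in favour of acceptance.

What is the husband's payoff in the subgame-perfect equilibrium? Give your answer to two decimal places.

Work backward from the last round.
Round 4 (the wife proposes): the husband will accept anything ≥ 0, so the wife offers 0 and keeps 100.
Round 3 (the husband proposes): the wife can get 100 next round, worth 0.56 × 100 = 56 now; the husband offers that and keeps 44.
Round 2 (the wife proposes): the husband can get 44 next round, worth 0.56 × 44 = 24.64 now. The wife offers 24.64 and keeps 100 − 24.64 = 75.36.
Round 1 (the husband proposes): the wife can get 75.36 next round, worth 0.56 × 75.36 = 42.2016 now. The husband offers 42.2016 and keeps 100 − 42.2016 = 57.7984.

57.80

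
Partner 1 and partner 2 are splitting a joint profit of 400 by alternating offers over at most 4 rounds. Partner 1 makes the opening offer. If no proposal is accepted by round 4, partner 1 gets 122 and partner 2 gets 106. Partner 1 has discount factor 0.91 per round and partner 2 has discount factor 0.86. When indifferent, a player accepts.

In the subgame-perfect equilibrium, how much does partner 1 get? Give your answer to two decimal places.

Round 4 (partner 2 proposes): partner 1 gets 122 if talks fail, so partner 2 offers 122 and keeps 278.
Round 3 (partner 1 proposes): partner 2 can get 278 next round, worth 0.86 × 278 = 239.08 now; partner 1 offers that and keeps 160.92.
Round 2 (partner 2 proposes): partner 1 can get 160.92 next round, worth 0.91 × 160.92 = 146.4372 now, so partner 2 offers 146.4372, keeping 253.5628.
Round 1 (partner 1 proposes): partner 2 can get 253.5628 next round, worth 0.86 × 253.5628 = 218.064008 now, so partner 1 offers 218.064008, keeping 181.935992.

181.94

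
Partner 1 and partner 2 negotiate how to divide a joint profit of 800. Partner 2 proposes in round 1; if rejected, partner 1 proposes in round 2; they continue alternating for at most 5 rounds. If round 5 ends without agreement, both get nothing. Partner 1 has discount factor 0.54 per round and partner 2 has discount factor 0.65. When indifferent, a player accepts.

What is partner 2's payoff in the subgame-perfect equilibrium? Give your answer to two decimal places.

Round 5 (partner 2 proposes): partner 1 will accept anything ≥ 0, so partner 2 offers 0 and keeps 800.
Round 4 (partner 1 proposes): partner 2 can get 800 next round, worth 0.65 × 800 = 520 now; partner 1 offers that and keeps 280.
Round 3 (partner 2 proposes): partner 1 can get 280 next round, worth 0.54 × 280 = 151.2 now; partner 2 offers that and keeps 648.8.
Round 2 (partner 1 proposes): partner 2 can get 648.8 next round, worth 0.65 × 648.8 = 421.72 now. Partner 1 offers 421.72 and keeps 800 − 421.72 = 378.28.
Round 1 (partner 2 proposes): partner 1 can get 378.28 next round, worth 0.54 × 378.28 = 204.2712 now. Partner 2 offers 204.2712 and keeps 800 − 204.2712 = 595.7288.

595.73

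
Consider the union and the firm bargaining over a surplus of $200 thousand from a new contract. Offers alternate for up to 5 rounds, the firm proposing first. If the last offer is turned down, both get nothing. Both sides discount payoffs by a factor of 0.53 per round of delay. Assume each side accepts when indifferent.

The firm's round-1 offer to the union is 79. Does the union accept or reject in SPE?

Round 5 (the firm proposes): the union will accept anything ≥ 0, so the firm offers 0 and keeps 200.
Round 4 (the union proposes): the firm can get 200 next round, worth 0.53 × 200 = 106 now; the union offers that and keeps 94.
Round 3 (the firm proposes): the union can get 94 next round, worth 0.53 × 94 = 49.82 now, so the firm offers 49.82, keeping 150.18.
Round 2 (the union proposes): the firm can get 150.18 next round, worth 0.53 × 150.18 = 79.5954 now; the union offers that and keeps 120.4046.
So by rejecting in round 1, the union gets 120.4046 next round, worth 0.53 × 120.4046 = 63.814438 now.
Offer 79 ≥ 63.814438, so the union accepts.

Accept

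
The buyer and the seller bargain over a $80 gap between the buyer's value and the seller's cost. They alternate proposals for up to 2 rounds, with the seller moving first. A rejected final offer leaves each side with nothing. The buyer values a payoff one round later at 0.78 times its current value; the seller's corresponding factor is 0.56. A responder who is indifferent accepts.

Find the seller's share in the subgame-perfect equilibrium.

17.6

Round 2 (the buyer proposes): the seller will accept anything ≥ 0, so the buyer offers 0 and keeps 80.
Round 1 (the seller proposes): the buyer can get 80 next round, worth 0.78 × 80 = 62.4 now, so the seller offers 62.4, keeping 17.6.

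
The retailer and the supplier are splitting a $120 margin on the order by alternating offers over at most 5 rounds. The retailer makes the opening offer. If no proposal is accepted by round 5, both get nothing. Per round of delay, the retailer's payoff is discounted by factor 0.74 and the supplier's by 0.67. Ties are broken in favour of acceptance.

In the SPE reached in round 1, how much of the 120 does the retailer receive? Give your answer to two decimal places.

88.73

Round 5 (the retailer proposes): the supplier will accept anything ≥ 0, so the retailer offers 0 and keeps 120.
Round 4 (the supplier proposes): the retailer can get 120 next round, worth 0.74 × 120 = 88.8 now. The supplier offers 88.8 and keeps 120 − 88.8 = 31.2.
Round 3 (the retailer proposes): the supplier can get 31.2 next round, worth 0.67 × 31.2 = 20.904 now; the retailer offers that and keeps 99.096.
Round 2 (the supplier proposes): the retailer can get 99.096 next round, worth 0.74 × 99.096 = 73.33104 now; the supplier offers that and keeps 46.66896.
Round 1 (the retailer proposes): the supplier can get 46.66896 next round, worth 0.67 × 46.66896 = 31.2682032 now; the retailer offers that and keeps 88.7317968.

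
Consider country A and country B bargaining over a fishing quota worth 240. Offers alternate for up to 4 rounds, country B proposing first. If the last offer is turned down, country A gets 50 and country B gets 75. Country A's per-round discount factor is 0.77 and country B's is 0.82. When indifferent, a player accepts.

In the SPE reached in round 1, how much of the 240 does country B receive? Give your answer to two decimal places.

Round 4 (country A proposes): country B gets 75 if talks fail, so country A offers 75 and keeps 165.
Round 3 (country B proposes): country A can get 165 next round, worth 0.77 × 165 = 127.05 now, so country B offers 127.05, keeping 112.95.
Round 2 (country A proposes): country B can get 112.95 next round, worth 0.82 × 112.95 = 92.619 now; country A offers that and keeps 147.381.
Round 1 (country B proposes): country A can get 147.381 next round, worth 0.77 × 147.381 = 113.48337 now, so country B offers 113.48337, keeping 126.51663.

126.52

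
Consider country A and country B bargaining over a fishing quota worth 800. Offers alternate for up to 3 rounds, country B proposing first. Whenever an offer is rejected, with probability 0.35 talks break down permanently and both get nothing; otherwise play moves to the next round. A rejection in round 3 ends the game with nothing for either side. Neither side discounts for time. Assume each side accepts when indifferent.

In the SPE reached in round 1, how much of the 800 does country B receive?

Round 3 (country B proposes): rejection yields 0 for country A; country B offers 0 and keeps 800.
Round 2 (country A proposes): rejecting gives country B an expected 0.65 × 800 = 520. Country A offers 520 and keeps 800 − 520 = 280.
Round 1 (country B proposes): rejecting gives country A an expected 0.65 × 280 = 182. Country B offers 182 and keeps 800 − 182 = 618.

618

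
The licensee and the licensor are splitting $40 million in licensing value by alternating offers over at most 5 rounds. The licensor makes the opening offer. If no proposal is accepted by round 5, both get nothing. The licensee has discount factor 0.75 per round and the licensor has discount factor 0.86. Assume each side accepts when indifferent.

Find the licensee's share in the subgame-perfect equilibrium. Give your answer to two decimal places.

Round 5 (the licensor proposes): the licensee will accept anything ≥ 0, so the licensor offers 0 and keeps 40.
Round 4 (the licensee proposes): the licensor can get 40 next round, worth 0.86 × 40 = 34.4 now; the licensee offers that and keeps 5.6.
Round 3 (the licensor proposes): the licensee can get 5.6 next round, worth 0.75 × 5.6 = 4.2 now; the licensor offers that and keeps 35.8.
Round 2 (the licensee proposes): the licensor can get 35.8 next round, worth 0.86 × 35.8 = 30.788 now; the licensee offers that and keeps 9.212.
Round 1 (the licensor proposes): the licensee can get 9.212 next round, worth 0.75 × 9.212 = 6.909 now; the licensor offers that and keeps 33.091.

6.91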